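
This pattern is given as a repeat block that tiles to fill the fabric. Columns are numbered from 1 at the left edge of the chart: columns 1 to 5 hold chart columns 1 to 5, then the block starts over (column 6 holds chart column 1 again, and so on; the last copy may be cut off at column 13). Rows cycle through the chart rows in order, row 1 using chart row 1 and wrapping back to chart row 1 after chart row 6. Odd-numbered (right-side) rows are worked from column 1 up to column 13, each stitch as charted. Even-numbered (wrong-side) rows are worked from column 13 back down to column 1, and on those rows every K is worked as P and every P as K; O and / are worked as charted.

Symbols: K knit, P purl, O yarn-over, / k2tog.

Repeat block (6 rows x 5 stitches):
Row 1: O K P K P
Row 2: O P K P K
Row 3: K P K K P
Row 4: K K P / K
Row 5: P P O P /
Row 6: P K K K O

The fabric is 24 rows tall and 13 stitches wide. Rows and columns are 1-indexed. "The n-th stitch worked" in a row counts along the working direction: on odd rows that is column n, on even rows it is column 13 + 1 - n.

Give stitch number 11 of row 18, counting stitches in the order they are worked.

For row 18: chart row = ((18-1) mod 6) + 1 = 6; this is a WS (even) row.
Chart row 6 tiled across columns 1-13: P K K K O P K K K O P K K
WS row: flip the tiled sequence (start at column 13) and apply K<->P; O and / stay.
Row 18 as worked: P P K O P P P K O P P P K
Stitch 11 in working order -> P

Stitch:
P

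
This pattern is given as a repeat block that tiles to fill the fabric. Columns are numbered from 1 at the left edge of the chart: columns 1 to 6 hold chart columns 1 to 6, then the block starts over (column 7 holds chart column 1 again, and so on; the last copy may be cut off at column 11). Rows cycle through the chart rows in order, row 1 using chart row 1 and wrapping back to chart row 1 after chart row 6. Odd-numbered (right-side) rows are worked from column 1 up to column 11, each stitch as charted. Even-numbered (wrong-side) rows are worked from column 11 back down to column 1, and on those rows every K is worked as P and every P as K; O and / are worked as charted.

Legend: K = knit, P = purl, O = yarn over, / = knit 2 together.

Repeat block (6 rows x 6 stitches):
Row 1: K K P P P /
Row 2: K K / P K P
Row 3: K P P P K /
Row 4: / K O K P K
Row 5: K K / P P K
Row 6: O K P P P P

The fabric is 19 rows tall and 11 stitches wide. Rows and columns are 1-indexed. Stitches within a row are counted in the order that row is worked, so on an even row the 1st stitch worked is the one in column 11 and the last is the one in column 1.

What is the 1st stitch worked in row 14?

== STITCH ==
P

Derivation:
Row 14 uses chart row ((14-1) mod 6)+1 = 2. Row 14 is even, so WS.
Chart row 2 tiled across columns 1-11: K K / P K P K K / P K
WS: work from column 11 back to column 1 (reverse the tiled row), swapping K<->P (O and / unchanged).
Row 14 as worked: P K / P P K P K / P P
The 1st stitch worked is P.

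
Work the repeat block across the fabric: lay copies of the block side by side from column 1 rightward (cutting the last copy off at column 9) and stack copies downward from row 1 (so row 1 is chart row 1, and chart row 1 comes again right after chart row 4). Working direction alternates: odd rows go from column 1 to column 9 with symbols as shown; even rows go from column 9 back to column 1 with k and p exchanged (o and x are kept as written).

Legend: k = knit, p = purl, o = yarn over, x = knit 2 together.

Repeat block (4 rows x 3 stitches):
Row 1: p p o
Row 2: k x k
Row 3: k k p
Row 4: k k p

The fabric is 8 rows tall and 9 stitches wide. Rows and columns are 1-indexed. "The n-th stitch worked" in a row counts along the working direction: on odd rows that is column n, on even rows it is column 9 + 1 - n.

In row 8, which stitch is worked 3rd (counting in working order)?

For row 8: chart row = ((8-1) mod 4) + 1 = 4; this is a WS (even) row.
Chart row 4 tiled across columns 1-9: k k p k k p k k p
WS: work from column 9 back to column 1 (reverse the tiled row), swapping k<->p (o and x unchanged).
Row 8 as worked: k p p k p p k p p
Stitch 3 in working order -> p

Result:
p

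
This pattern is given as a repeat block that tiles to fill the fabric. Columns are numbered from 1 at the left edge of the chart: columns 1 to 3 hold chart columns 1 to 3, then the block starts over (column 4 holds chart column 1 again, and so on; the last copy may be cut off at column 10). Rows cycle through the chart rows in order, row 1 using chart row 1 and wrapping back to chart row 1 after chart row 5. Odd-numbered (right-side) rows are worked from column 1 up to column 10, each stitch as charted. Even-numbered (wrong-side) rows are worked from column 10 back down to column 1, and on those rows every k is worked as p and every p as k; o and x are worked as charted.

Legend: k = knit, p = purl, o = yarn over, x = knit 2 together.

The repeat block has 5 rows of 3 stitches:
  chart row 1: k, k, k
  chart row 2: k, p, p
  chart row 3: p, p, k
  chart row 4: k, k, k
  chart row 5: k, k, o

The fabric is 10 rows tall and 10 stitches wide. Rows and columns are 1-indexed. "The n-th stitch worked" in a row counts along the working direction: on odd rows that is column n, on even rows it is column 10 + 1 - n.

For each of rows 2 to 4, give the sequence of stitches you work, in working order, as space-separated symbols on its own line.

Row 2: chart row 2, WS - tiled (columns 1-10): k p p k p p k p p k; work from column 10 back to 1 with k<->p swapped.
Row 3: chart row 3, RS - tile across columns 1-10 and work as-is.
Row 4: chart row 4, WS - tiled (columns 1-10): k k k k k k k k k k; work from column 10 back to 1 with k<->p swapped.

Rows as worked:
p k k p k k p k k p
p p k p p k p p k p
p p p p p p p p p p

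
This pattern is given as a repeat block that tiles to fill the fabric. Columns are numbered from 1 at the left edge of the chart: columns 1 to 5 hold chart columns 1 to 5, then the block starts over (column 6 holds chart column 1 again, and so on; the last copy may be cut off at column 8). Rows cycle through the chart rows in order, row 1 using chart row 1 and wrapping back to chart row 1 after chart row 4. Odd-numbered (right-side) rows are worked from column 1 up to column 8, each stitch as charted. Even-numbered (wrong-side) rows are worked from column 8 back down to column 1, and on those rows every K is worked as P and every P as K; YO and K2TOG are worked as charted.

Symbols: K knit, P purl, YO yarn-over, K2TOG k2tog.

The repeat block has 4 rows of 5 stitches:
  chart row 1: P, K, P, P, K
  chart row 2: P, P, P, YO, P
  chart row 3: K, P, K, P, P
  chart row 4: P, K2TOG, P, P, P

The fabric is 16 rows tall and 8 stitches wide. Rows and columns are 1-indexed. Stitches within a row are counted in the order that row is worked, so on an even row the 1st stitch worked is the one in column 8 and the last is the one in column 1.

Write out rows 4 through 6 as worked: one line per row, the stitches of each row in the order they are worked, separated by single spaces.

Result:
K K2TOG K K K K K2TOG K
P K P P K P K P
K K K K YO K K K

Derivation:
Row 4: chart row 4, WS - tiled (columns 1-8): P K2TOG P P P P K2TOG P; work from column 8 back to 1 with K<->P swapped.
Row 5: chart row 1, RS - tile across columns 1-8 and work as-is.
Row 6: chart row 2, WS - tiled (columns 1-8): P P P YO P P P P; work from column 8 back to 1 with K<->P swapped.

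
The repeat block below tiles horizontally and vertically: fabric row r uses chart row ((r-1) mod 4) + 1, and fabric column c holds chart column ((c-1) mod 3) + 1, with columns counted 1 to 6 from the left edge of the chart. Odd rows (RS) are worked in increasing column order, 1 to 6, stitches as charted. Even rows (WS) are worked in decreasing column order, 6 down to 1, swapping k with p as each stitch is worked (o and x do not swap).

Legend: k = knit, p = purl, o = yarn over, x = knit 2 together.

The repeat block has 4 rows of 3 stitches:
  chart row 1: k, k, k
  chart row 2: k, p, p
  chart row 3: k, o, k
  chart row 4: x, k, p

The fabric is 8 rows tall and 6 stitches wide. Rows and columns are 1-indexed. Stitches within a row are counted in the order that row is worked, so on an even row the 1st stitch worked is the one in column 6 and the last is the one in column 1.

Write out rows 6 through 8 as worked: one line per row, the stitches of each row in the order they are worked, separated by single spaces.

Row 6: chart row 2, WS - tiled (columns 1-6): k p p k p p; work from column 6 back to 1 with k<->p swapped.
Row 7: chart row 3, RS - tile across columns 1-6 and work as-is.
Row 8: chart row 4, WS - tiled (columns 1-6): x k p x k p; work from column 6 back to 1 with k<->p swapped.

== ROWS AS WORKED ==
k k p k k p
k o k k o k
k p x k p x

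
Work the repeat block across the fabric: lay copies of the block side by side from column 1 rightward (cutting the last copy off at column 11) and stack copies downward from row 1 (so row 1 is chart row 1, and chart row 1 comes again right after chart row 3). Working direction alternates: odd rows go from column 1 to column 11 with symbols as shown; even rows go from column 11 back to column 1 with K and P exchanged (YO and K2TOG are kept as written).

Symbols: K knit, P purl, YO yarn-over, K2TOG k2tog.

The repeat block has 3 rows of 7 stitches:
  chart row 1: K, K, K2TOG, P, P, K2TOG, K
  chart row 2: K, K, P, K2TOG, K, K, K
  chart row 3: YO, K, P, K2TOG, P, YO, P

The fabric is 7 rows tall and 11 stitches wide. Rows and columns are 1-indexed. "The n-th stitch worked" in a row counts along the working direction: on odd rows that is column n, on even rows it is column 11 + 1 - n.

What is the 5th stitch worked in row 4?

Row 4 uses chart row ((4-1) mod 3)+1 = 1. Row 4 is even, so WS.
Chart row 1 tiled across columns 1-11: K K K2TOG P P K2TOG K K K K2TOG P
WS row: flip the tiled sequence (start at column 11) and apply K<->P; YO and K2TOG stay.
Row 4 as worked: K K2TOG P P P K2TOG K K K2TOG P P
The 5th stitch worked is P.

== STITCH ==
P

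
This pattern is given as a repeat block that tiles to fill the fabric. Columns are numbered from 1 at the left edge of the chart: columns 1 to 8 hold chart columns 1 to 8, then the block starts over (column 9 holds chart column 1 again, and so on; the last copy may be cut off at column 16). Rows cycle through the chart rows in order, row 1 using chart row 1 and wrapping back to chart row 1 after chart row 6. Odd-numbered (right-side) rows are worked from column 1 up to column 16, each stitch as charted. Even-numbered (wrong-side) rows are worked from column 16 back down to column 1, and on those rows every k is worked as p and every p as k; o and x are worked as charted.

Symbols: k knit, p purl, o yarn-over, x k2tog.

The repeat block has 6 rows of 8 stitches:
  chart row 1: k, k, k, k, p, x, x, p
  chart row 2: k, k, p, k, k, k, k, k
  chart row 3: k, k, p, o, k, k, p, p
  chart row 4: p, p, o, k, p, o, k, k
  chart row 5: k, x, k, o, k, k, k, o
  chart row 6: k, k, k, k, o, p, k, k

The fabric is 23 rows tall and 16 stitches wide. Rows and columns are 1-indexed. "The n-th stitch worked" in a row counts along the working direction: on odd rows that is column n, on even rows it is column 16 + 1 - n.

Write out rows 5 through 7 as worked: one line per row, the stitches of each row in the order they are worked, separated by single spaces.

Rows as worked:
k x k o k k k o k x k o k k k o
p p k o p p p p p p k o p p p p
k k k k p x x p k k k k p x x p

Derivation:
Row 5: chart row 5, RS - tile across columns 1-16 and work as-is.
Row 6: chart row 6, WS - tiled (columns 1-16): k k k k o p k k k k k k o p k k; work from column 16 back to 1 with k<->p swapped.
Row 7: chart row 1, RS - tile across columns 1-16 and work as-is.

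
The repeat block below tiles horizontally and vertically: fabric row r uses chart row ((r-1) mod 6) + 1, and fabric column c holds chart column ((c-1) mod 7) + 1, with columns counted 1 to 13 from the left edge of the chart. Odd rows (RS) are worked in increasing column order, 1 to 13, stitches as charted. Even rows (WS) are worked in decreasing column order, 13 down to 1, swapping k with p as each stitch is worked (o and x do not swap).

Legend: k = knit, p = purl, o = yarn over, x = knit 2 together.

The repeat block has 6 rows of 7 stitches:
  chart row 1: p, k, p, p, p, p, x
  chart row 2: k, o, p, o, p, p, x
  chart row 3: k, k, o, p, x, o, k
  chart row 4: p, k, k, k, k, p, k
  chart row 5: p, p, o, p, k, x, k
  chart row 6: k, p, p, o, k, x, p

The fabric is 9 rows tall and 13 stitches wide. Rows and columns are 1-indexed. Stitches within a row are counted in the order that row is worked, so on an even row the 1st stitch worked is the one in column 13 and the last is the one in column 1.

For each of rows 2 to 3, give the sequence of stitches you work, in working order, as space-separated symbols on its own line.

Row 2: chart row 2, WS - tiled (columns 1-13): k o p o p p x k o p o p p; work from column 13 back to 1 with k<->p swapped.
Row 3: chart row 3, RS - tile across columns 1-13 and work as-is.

Rows as worked:
k k o k o p x k k o k o p
k k o p x o k k k o p x o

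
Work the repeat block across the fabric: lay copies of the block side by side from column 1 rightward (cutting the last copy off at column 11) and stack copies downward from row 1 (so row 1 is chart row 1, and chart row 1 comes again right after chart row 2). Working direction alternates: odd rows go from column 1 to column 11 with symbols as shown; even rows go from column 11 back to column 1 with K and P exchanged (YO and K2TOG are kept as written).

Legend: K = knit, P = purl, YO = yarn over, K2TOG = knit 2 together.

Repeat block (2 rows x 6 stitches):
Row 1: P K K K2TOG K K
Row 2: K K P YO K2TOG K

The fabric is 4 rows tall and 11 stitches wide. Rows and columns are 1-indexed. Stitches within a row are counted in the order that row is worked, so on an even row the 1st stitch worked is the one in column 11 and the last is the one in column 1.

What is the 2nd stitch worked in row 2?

== STITCH ==
YO

Derivation:
Row 2: (2-1) mod 2 = 1, so use chart row 2. Even row -> WS.
Chart row 2 tiled across columns 1-11: K K P YO K2TOG K K K P YO K2TOG
WS: work from column 11 back to column 1 (reverse the tiled row), swapping K<->P (YO and K2TOG unchanged).
Row 2 as worked: K2TOG YO K P P P K2TOG YO K P P
Counting 2 along the worked row gives YO.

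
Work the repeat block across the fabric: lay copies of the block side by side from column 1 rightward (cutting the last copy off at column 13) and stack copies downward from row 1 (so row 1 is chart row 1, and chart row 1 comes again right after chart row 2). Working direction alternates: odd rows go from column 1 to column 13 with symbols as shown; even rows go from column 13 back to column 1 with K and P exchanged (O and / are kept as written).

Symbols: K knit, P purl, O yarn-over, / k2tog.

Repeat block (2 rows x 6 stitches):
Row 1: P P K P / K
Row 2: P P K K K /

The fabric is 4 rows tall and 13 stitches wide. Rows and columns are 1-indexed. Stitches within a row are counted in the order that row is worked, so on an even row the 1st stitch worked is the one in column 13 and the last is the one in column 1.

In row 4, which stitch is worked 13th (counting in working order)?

Row 4 uses chart row ((4-1) mod 2)+1 = 2. Row 4 is even, so WS.
Chart row 2 tiled across columns 1-13: P P K K K / P P K K K / P
WS: work from column 13 back to column 1 (reverse the tiled row), swapping K<->P (O and / unchanged).
Row 4 as worked: K / P P P K K / P P P K K
Counting 13 along the worked row gives K.

Stitch:
K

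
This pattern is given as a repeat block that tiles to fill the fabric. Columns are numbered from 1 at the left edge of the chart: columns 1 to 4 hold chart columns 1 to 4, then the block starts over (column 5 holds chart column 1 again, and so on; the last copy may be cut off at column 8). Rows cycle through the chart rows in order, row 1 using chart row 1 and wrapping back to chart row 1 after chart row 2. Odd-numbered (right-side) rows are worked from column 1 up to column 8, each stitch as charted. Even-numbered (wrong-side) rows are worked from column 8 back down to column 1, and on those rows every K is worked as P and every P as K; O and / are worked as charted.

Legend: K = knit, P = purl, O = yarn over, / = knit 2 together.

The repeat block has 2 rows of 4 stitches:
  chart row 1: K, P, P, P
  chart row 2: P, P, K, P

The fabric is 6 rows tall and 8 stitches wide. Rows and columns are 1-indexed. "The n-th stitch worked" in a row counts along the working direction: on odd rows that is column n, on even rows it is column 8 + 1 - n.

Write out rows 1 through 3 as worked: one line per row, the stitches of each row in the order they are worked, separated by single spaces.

Rows as worked:
K P P P K P P P
K P K K K P K K
K P P P K P P P

Derivation:
Row 1: chart row 1, RS - tile across columns 1-8 and work as-is.
Row 2: chart row 2, WS - tiled (columns 1-8): P P K P P P K P; work from column 8 back to 1 with K<->P swapped.
Row 3: chart row 1, RS - tile across columns 1-8 and work as-is.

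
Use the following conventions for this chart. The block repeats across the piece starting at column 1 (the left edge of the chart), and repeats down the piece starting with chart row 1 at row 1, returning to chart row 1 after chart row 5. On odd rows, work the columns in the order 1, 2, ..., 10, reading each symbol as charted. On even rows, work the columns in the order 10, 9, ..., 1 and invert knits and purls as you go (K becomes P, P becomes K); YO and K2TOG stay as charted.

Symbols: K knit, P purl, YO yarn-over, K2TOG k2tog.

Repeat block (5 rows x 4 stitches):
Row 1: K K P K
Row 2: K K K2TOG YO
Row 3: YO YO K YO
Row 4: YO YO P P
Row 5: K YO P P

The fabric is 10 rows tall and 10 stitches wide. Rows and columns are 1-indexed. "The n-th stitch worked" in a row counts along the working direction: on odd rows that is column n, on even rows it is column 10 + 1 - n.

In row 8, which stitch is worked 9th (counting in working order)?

Stitch:
YO

Derivation:
Row 8 uses chart row ((8-1) mod 5)+1 = 3. Row 8 is even, so WS.
Chart row 3 tiled across columns 1-10: YO YO K YO YO YO K YO YO YO
WS row: flip the tiled sequence (start at column 10) and apply K<->P; YO and K2TOG stay.
Row 8 as worked: YO YO YO P YO YO YO P YO YO
Stitch 9 in working order -> YO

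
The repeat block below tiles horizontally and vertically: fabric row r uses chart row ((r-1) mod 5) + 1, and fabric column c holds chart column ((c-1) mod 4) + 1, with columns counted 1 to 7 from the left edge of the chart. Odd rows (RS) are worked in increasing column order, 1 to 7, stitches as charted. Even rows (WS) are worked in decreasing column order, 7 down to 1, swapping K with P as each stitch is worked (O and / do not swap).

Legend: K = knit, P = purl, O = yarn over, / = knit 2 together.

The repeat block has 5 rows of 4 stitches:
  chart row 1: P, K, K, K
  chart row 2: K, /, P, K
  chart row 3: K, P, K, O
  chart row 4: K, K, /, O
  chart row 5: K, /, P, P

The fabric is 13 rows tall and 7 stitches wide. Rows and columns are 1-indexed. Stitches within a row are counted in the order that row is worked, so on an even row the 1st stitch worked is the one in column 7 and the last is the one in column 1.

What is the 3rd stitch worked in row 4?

== STITCH ==
P

Derivation:
Row 4 uses chart row ((4-1) mod 5)+1 = 4. Row 4 is even, so WS.
Chart row 4 tiled across columns 1-7: K K / O K K /
WS: work from column 7 back to column 1 (reverse the tiled row), swapping K<->P (O and / unchanged).
Row 4 as worked: / P P O / P P
The 3rd stitch worked is P.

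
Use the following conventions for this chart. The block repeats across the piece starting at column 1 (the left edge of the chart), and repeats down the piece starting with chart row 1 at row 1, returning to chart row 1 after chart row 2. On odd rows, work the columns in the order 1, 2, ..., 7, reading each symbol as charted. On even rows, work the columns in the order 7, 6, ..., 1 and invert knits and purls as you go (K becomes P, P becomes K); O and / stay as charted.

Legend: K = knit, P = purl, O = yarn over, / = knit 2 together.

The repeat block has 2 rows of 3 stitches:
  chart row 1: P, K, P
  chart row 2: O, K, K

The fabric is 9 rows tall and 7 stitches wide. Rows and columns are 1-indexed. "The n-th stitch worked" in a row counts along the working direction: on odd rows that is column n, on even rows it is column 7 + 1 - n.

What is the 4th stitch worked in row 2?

Result:
O

Derivation:
Row 2 uses chart row ((2-1) mod 2)+1 = 2. Row 2 is even, so WS.
Chart row 2 tiled across columns 1-7: O K K O K K O
WS: work from column 7 back to column 1 (reverse the tiled row), swapping K<->P (O and / unchanged).
Row 2 as worked: O P P O P P O
Stitch 4 in working order -> O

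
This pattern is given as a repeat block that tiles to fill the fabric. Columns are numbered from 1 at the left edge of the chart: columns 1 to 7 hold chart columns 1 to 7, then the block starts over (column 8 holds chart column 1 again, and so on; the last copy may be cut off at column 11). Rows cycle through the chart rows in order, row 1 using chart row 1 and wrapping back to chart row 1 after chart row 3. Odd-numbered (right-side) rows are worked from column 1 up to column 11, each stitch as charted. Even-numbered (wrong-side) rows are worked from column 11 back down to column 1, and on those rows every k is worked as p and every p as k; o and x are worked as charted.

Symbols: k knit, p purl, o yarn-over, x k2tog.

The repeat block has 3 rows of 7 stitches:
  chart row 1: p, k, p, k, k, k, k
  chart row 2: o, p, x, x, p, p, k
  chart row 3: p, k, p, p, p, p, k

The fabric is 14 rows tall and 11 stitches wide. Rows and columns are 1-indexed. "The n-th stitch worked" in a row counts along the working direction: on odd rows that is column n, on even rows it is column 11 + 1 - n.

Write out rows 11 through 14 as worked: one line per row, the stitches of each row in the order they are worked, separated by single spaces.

Row 11: chart row 2, RS - tile across columns 1-11 and work as-is.
Row 12: chart row 3, WS - tiled (columns 1-11): p k p p p p k p k p p; work from column 11 back to 1 with k<->p swapped.
Row 13: chart row 1, RS - tile across columns 1-11 and work as-is.
Row 14: chart row 2, WS - tiled (columns 1-11): o p x x p p k o p x x; work from column 11 back to 1 with k<->p swapped.

Rows as worked:
o p x x p p k o p x x
k k p k p k k k k p k
p k p k k k k p k p k
x x k o p k k x x k o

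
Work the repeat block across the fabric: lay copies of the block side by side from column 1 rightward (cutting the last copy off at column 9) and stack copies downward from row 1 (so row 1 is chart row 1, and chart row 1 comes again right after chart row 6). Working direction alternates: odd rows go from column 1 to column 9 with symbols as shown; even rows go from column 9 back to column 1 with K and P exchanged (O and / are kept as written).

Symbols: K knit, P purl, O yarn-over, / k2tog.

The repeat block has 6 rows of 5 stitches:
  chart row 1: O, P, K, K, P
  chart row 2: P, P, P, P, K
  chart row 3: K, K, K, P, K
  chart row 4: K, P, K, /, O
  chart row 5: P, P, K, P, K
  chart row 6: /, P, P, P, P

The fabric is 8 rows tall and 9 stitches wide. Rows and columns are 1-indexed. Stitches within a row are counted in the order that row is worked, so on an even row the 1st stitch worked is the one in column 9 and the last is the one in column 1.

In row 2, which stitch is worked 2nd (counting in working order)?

== STITCH ==
K

Derivation:
Row 2 uses chart row ((2-1) mod 6)+1 = 2. Row 2 is even, so WS.
Chart row 2 tiled across columns 1-9: P P P P K P P P P
WS: work from column 9 back to column 1 (reverse the tiled row), swapping K<->P (O and / unchanged).
Row 2 as worked: K K K K P K K K K
Counting 2 along the worked row gives K.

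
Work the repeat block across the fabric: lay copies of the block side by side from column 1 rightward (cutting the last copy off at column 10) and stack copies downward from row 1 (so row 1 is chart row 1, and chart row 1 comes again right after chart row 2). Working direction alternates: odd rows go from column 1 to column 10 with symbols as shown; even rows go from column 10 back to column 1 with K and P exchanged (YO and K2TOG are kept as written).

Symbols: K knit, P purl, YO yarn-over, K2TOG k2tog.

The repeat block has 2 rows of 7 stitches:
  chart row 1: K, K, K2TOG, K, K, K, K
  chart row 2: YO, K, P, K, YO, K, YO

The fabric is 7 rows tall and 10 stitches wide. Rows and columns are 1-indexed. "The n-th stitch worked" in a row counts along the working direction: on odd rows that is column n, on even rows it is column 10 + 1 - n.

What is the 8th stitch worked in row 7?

Row 7 uses chart row ((7-1) mod 2)+1 = 1. Row 7 is odd, so RS.
Chart row 1 tiled across columns 1-10: K K K2TOG K K K K K K K2TOG
RS: work column 1 to column 10, symbols as charted — the tiled row is the row as worked.
The 8th stitch worked is K.

Result:
K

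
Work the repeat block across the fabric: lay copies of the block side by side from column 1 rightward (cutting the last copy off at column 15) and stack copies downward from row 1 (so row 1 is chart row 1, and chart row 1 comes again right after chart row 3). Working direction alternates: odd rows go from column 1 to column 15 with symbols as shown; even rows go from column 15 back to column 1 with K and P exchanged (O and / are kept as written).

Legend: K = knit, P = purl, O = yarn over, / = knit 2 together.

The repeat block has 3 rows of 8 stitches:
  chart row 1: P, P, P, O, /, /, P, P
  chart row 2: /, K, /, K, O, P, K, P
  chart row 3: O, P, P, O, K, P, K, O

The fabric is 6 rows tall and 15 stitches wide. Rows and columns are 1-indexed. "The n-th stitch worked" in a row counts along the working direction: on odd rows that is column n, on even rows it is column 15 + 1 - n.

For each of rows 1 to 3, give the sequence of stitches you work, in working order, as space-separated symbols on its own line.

Row 1: chart row 1, RS - tile across columns 1-15 and work as-is.
Row 2: chart row 2, WS - tiled (columns 1-15): / K / K O P K P / K / K O P K; work from column 15 back to 1 with K<->P swapped.
Row 3: chart row 3, RS - tile across columns 1-15 and work as-is.

Rows as worked:
P P P O / / P P P P P O / / P
P K O P / P / K P K O P / P /
O P P O K P K O O P P O K P K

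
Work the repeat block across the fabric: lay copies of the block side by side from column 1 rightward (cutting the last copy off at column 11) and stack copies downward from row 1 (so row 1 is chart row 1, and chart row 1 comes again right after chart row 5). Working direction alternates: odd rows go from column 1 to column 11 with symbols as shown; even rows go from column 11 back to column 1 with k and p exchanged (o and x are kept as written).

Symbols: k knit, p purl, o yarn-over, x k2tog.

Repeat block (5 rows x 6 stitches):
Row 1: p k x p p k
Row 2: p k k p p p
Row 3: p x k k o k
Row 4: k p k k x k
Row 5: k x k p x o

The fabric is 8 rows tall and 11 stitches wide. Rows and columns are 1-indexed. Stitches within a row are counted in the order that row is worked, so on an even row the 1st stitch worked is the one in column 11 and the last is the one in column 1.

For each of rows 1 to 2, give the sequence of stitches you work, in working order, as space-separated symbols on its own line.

Row 1: chart row 1, RS - tile across columns 1-11 and work as-is.
Row 2: chart row 2, WS - tiled (columns 1-11): p k k p p p p k k p p; work from column 11 back to 1 with k<->p swapped.

== ROWS AS WORKED ==
p k x p p k p k x p p
k k p p k k k k p p k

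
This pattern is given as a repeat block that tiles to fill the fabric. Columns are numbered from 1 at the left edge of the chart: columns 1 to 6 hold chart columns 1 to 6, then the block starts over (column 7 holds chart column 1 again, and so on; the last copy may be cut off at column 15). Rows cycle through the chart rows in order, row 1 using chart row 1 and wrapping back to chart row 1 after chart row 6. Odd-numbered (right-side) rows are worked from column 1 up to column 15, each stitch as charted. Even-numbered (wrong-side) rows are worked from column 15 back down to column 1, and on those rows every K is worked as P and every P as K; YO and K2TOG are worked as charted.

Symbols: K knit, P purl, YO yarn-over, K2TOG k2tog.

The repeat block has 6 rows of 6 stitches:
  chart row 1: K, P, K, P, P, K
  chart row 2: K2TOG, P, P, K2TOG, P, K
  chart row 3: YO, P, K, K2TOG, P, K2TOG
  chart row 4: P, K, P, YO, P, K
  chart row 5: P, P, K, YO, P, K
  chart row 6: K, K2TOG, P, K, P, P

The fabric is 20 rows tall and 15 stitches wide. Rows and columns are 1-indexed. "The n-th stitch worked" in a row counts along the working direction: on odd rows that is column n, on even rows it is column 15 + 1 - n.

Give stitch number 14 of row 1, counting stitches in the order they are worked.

Row 1: (1-1) mod 6 = 0, so use chart row 1. Odd row -> RS.
Chart row 1 tiled across columns 1-15: K P K P P K K P K P P K K P K
RS row: no reversal, no swap; stitch n worked = column n.
Counting 14 along the worked row gives P.

Stitch:
P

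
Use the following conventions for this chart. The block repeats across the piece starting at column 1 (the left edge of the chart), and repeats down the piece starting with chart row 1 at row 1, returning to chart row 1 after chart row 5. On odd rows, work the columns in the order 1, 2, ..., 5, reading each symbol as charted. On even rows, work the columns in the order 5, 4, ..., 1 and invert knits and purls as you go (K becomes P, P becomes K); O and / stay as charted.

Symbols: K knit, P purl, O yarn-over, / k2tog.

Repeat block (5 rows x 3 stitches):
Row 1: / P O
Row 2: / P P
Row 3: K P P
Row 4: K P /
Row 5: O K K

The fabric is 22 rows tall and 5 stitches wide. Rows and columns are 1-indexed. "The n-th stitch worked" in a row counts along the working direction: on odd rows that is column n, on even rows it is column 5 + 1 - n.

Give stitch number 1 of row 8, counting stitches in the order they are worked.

Stitch:
K

Derivation:
For row 8: chart row = ((8-1) mod 5) + 1 = 3; this is a WS (even) row.
Chart row 3 tiled across columns 1-5: K P P K P
WS: work from column 5 back to column 1 (reverse the tiled row), swapping K<->P (O and / unchanged).
Row 8 as worked: K P K K P
Counting 1 along the worked row gives K.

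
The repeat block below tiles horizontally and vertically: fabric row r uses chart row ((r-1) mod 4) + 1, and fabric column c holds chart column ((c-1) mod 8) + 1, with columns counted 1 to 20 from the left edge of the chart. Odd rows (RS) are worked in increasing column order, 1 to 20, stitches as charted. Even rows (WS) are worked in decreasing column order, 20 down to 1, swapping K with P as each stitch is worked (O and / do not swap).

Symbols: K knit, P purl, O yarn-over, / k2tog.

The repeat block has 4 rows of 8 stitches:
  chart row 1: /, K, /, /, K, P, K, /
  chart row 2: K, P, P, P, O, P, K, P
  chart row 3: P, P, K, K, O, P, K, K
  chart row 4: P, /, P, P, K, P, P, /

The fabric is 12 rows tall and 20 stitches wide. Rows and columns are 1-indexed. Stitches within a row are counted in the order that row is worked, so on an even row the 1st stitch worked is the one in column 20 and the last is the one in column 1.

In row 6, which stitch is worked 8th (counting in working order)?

For row 6: chart row = ((6-1) mod 4) + 1 = 2; this is a WS (even) row.
Chart row 2 tiled across columns 1-20: K P P P O P K P K P P P O P K P K P P P
WS: work from column 20 back to column 1 (reverse the tiled row), swapping K<->P (O and / unchanged).
Row 6 as worked: K K K P K P K O K K K P K P K O K K K P
Stitch 8 in working order -> O

== STITCH ==
O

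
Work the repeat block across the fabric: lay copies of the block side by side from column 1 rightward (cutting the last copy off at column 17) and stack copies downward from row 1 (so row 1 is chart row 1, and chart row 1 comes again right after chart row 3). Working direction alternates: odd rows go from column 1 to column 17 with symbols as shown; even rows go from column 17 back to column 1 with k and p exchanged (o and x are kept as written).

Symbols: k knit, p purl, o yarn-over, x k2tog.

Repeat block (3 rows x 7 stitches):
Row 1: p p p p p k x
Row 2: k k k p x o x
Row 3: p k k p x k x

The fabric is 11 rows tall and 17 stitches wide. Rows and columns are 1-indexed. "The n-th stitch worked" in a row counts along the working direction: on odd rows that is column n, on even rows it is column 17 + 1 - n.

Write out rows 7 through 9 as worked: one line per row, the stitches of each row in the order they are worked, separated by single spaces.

Row 7: chart row 1, RS - tile across columns 1-17 and work as-is.
Row 8: chart row 2, WS - tiled (columns 1-17): k k k p x o x k k k p x o x k k k; work from column 17 back to 1 with k<->p swapped.
Row 9: chart row 3, RS - tile across columns 1-17 and work as-is.

== ROWS AS WORKED ==
p p p p p k x p p p p p k x p p p
p p p x o x k p p p x o x k p p p
p k k p x k x p k k p x k x p k k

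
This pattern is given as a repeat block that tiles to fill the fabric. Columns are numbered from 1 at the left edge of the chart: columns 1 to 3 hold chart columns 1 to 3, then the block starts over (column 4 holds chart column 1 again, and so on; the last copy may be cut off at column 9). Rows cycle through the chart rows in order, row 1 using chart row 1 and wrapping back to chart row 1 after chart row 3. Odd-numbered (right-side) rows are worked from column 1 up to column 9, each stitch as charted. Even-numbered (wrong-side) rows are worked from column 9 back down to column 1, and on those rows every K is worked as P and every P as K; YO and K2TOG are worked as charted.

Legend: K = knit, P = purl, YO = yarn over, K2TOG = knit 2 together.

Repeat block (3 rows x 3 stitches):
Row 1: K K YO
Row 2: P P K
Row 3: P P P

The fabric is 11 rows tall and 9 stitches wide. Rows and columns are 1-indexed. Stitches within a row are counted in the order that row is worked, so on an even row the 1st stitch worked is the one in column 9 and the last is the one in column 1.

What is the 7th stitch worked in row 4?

Stitch:
YO

Derivation:
For row 4: chart row = ((4-1) mod 3) + 1 = 1; this is a WS (even) row.
Chart row 1 tiled across columns 1-9: K K YO K K YO K K YO
WS row: flip the tiled sequence (start at column 9) and apply K<->P; YO and K2TOG stay.
Row 4 as worked: YO P P YO P P YO P P
Counting 7 along the worked row gives YO.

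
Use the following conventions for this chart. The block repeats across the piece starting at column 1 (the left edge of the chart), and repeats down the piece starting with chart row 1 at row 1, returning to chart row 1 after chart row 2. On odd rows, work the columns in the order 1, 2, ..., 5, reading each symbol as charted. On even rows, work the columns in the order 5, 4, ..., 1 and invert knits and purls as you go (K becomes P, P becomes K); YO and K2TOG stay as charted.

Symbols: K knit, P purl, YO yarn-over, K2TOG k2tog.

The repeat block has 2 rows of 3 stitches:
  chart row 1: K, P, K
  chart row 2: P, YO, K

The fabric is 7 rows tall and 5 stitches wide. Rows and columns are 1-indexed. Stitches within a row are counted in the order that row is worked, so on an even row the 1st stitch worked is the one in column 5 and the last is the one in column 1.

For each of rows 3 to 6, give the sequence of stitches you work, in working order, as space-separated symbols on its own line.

Result:
K P K K P
YO K P YO K
K P K K P
YO K P YO K

Derivation:
Row 3: chart row 1, RS - tile across columns 1-5 and work as-is.
Row 4: chart row 2, WS - tiled (columns 1-5): P YO K P YO; work from column 5 back to 1 with K<->P swapped.
Row 5: chart row 1, RS - tile across columns 1-5 and work as-is.
Row 6: chart row 2, WS - tiled (columns 1-5): P YO K P YO; work from column 5 back to 1 with K<->P swapped.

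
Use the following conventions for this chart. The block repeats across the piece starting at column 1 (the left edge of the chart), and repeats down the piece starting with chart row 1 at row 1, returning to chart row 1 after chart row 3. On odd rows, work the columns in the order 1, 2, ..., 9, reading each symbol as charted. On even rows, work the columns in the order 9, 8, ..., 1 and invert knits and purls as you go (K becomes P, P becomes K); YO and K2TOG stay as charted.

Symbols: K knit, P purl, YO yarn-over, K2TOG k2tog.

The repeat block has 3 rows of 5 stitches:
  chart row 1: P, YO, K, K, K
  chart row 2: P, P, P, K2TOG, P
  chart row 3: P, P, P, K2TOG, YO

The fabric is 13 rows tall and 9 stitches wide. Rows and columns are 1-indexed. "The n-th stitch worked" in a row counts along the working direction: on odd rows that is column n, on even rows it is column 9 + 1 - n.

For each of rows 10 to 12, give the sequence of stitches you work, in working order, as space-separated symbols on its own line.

Row 10: chart row 1, WS - tiled (columns 1-9): P YO K K K P YO K K; work from column 9 back to 1 with K<->P swapped.
Row 11: chart row 2, RS - tile across columns 1-9 and work as-is.
Row 12: chart row 3, WS - tiled (columns 1-9): P P P K2TOG YO P P P K2TOG; work from column 9 back to 1 with K<->P swapped.

Result:
P P YO K P P P YO K
P P P K2TOG P P P P K2TOG
K2TOG K K K YO K2TOG K K K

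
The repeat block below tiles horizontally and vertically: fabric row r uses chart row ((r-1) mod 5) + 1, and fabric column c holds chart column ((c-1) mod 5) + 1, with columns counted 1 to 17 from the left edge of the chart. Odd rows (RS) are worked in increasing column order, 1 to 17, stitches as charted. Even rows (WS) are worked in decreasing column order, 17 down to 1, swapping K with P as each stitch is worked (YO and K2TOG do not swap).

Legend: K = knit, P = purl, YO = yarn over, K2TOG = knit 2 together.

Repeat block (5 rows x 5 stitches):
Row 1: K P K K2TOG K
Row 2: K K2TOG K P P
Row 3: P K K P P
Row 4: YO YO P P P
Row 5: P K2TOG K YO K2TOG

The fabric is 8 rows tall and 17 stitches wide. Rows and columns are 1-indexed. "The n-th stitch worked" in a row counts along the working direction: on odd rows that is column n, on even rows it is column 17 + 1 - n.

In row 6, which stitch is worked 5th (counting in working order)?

Stitch:
P

Derivation:
Row 6 uses chart row ((6-1) mod 5)+1 = 1. Row 6 is even, so WS.
Chart row 1 tiled across columns 1-17: K P K K2TOG K K P K K2TOG K K P K K2TOG K K P
Wrong side: read the tiled row from column 17 down to 1 and exchange K with P (leave YO, K2TOG).
Row 6 as worked: K P P K2TOG P K P P K2TOG P K P P K2TOG P K P
Stitch 5 in working order -> P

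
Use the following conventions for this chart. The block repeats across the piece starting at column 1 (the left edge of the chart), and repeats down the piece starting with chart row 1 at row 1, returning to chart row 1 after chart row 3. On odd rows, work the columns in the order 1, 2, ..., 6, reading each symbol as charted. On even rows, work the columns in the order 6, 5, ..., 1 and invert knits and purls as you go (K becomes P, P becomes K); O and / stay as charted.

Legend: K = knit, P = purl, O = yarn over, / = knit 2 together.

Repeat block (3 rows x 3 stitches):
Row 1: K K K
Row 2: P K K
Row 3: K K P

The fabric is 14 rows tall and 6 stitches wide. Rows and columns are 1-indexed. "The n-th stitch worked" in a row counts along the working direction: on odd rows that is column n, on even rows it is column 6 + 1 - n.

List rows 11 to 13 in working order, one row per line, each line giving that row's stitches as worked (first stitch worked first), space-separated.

Rows as worked:
P K K P K K
K P P K P P
K K K K K K

Derivation:
Row 11: chart row 2, RS - tile across columns 1-6 and work as-is.
Row 12: chart row 3, WS - tiled (columns 1-6): K K P K K P; work from column 6 back to 1 with K<->P swapped.
Row 13: chart row 1, RS - tile across columns 1-6 and work as-is.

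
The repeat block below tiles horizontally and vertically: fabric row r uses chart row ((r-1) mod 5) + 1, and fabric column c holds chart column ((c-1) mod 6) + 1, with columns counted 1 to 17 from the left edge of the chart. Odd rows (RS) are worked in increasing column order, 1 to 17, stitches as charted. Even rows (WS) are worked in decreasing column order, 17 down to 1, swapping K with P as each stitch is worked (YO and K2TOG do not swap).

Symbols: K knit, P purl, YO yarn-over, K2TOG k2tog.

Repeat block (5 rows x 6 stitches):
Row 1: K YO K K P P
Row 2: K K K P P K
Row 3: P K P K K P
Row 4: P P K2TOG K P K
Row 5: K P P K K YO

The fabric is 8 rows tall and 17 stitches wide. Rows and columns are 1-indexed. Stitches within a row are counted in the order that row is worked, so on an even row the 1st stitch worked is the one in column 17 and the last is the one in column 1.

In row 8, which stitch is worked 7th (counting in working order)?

Row 8 uses chart row ((8-1) mod 5)+1 = 3. Row 8 is even, so WS.
Chart row 3 tiled across columns 1-17: P K P K K P P K P K K P P K P K K
WS row: flip the tiled sequence (start at column 17) and apply K<->P; YO and K2TOG stay.
Row 8 as worked: P P K P K K P P K P K K P P K P K
Stitch 7 in working order -> P

Result:
P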